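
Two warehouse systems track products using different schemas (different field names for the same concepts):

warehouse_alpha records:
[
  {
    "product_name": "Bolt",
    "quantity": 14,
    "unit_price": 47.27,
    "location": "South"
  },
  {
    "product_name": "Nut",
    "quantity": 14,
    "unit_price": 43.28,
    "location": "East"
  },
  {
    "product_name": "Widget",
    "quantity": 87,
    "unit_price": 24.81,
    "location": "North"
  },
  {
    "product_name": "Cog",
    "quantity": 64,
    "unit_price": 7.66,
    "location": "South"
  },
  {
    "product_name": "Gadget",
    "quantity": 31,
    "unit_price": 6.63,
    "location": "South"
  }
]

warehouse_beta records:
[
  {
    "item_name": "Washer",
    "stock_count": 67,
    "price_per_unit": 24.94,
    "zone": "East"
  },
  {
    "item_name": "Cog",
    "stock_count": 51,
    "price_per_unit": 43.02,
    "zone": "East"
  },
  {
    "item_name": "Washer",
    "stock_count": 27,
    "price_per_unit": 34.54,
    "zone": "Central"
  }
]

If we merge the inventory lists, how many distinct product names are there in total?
6

Schema mapping: "product_name" (warehouse_alpha) = "item_name" (warehouse_beta) = product name

Products in warehouse_alpha: ['Bolt', 'Cog', 'Gadget', 'Nut', 'Widget']
Products in warehouse_beta: ['Cog', 'Washer']

Union (unique products): ['Bolt', 'Cog', 'Gadget', 'Nut', 'Washer', 'Widget']
Count: 6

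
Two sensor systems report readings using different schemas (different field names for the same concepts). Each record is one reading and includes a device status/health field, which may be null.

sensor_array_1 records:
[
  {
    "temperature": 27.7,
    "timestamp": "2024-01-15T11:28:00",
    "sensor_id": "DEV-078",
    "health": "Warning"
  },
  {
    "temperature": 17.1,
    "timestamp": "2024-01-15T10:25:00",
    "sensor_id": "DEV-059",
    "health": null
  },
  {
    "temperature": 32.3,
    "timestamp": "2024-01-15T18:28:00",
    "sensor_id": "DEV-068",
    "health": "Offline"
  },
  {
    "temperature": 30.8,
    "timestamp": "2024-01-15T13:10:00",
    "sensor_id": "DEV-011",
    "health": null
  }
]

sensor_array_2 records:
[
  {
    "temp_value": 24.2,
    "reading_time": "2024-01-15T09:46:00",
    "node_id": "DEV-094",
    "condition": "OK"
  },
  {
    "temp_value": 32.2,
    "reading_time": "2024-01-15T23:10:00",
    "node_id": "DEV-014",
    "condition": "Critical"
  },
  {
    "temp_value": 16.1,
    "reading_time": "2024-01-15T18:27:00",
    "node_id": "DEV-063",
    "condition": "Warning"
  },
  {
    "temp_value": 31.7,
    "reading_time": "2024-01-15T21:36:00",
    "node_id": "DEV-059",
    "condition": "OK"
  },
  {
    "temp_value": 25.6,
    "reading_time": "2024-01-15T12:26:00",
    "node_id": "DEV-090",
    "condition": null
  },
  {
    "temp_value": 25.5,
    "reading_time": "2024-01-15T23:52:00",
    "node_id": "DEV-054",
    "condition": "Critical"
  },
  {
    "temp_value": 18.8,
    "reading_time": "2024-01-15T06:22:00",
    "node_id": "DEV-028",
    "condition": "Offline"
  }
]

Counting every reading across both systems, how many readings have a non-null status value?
8

Schema mapping: "health" (sensor_array_1) = "condition" (sensor_array_2) = status

Non-null in sensor_array_1: 2
Non-null in sensor_array_2: 6

Total non-null: 2 + 6 = 8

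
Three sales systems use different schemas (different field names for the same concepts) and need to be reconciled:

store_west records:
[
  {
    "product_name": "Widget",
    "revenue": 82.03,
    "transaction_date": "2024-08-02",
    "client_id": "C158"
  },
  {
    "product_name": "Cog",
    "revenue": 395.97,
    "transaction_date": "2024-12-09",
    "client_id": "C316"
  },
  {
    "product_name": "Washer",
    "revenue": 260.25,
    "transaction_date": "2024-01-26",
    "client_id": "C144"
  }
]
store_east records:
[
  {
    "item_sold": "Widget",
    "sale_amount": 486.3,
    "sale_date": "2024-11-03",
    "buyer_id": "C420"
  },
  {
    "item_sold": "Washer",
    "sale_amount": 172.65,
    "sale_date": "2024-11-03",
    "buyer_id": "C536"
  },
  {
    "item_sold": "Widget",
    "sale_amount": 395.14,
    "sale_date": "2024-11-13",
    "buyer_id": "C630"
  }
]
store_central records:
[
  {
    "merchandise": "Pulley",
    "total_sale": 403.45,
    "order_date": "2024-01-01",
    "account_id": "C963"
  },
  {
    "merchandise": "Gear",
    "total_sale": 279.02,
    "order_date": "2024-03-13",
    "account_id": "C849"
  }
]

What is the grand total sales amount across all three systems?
2474.81

Schema reconciliation - all amount fields map to sale amount:

store_west (revenue): 738.25
store_east (sale_amount): 1054.09
store_central (total_sale): 682.47

Grand total: 2474.81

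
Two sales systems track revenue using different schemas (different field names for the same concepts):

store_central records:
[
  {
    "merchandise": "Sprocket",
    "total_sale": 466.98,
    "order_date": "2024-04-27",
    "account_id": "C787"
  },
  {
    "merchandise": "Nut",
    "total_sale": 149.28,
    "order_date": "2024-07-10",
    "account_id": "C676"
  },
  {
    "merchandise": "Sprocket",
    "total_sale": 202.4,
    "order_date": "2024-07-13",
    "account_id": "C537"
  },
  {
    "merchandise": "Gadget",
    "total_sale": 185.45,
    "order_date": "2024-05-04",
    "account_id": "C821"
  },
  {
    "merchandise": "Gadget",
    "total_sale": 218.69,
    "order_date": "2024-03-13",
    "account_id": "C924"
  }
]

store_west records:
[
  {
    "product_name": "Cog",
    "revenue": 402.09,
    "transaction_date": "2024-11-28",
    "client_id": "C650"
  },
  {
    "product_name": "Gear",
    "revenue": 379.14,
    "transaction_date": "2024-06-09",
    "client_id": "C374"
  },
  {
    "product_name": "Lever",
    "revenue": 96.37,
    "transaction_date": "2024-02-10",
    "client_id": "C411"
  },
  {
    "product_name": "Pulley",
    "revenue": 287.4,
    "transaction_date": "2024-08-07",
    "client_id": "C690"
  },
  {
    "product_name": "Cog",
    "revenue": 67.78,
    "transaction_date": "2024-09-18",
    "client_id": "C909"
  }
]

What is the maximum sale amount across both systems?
466.98

Reconcile: "total_sale" (store_central) = "revenue" (store_west) = sale amount

Maximum in store_central: 466.98
Maximum in store_west: 402.09

Overall maximum: max(466.98, 402.09) = 466.98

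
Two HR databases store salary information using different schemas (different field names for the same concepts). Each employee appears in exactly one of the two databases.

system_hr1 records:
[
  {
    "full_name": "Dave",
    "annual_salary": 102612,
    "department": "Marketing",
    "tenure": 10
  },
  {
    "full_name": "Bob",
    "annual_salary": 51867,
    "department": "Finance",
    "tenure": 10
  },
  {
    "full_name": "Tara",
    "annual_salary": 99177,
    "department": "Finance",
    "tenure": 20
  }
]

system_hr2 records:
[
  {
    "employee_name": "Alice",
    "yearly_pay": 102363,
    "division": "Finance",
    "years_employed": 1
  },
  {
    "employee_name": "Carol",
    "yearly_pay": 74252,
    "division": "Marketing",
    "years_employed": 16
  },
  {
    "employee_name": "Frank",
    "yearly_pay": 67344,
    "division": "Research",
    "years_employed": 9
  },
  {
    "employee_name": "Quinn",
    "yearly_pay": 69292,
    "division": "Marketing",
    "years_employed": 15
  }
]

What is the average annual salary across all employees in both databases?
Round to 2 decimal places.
80986.71

Schema mapping: "annual_salary" (system_hr1) = "yearly_pay" (system_hr2) = annual salary

All salaries: [102612, 51867, 99177, 102363, 74252, 67344, 69292]
Sum: 566907
Count: 7
Average: 566907 / 7 = 80986.71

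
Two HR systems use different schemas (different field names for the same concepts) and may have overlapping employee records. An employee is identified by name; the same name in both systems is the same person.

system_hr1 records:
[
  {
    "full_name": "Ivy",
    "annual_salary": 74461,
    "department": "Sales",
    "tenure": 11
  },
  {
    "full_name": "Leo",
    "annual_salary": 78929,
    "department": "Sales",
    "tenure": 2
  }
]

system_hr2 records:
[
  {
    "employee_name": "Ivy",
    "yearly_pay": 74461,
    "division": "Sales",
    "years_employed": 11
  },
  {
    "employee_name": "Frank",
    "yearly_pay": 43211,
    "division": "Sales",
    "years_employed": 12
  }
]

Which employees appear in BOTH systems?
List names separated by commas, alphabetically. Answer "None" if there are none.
Ivy

Schema mapping: "full_name" (system_hr1) = "employee_name" (system_hr2) = employee name

Names in system_hr1: ['Ivy', 'Leo']
Names in system_hr2: ['Frank', 'Ivy']

Intersection: ['Ivy']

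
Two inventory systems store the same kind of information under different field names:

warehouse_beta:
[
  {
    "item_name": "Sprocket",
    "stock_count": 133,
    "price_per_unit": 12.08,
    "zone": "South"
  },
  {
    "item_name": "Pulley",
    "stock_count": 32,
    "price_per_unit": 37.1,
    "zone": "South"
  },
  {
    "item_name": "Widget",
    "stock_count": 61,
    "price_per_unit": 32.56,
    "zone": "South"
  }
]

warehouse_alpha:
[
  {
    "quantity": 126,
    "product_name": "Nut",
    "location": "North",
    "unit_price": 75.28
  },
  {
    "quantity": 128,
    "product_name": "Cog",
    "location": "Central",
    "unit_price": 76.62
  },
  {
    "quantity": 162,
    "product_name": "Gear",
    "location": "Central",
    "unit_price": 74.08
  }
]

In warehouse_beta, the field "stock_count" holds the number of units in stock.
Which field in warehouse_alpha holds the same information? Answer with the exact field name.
quantity

In warehouse_beta, "stock_count" holds the number of units in stock.
The fields in warehouse_alpha are: "quantity", "product_name", "location", "unit_price".
"quantity" is the match: the name refers to the same concept and its values are whole-number counts (e.g. 126, 128).
The other fields ("product_name", "location", "unit_price") hold different kinds of data.

So "stock_count" in warehouse_beta corresponds to "quantity" in warehouse_alpha.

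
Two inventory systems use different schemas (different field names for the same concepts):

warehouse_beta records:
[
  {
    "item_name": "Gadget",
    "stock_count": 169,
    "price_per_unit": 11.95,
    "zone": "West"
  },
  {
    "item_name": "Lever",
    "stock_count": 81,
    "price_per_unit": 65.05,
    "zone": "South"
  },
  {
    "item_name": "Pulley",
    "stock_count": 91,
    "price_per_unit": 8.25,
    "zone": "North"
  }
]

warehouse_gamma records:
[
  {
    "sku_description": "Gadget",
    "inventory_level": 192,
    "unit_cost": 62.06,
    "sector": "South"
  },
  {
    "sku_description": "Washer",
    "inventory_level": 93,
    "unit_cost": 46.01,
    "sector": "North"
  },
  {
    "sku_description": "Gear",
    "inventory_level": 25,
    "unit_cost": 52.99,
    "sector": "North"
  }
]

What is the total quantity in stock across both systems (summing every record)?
651

To reconcile these schemas, identify the field holding the quantity in stock in each system:
1. In warehouse_beta it is "stock_count"
2. In warehouse_gamma it is "inventory_level"

From warehouse_beta: 169 + 81 + 91 = 341
From warehouse_gamma: 192 + 93 + 25 = 310

Total: 341 + 310 = 651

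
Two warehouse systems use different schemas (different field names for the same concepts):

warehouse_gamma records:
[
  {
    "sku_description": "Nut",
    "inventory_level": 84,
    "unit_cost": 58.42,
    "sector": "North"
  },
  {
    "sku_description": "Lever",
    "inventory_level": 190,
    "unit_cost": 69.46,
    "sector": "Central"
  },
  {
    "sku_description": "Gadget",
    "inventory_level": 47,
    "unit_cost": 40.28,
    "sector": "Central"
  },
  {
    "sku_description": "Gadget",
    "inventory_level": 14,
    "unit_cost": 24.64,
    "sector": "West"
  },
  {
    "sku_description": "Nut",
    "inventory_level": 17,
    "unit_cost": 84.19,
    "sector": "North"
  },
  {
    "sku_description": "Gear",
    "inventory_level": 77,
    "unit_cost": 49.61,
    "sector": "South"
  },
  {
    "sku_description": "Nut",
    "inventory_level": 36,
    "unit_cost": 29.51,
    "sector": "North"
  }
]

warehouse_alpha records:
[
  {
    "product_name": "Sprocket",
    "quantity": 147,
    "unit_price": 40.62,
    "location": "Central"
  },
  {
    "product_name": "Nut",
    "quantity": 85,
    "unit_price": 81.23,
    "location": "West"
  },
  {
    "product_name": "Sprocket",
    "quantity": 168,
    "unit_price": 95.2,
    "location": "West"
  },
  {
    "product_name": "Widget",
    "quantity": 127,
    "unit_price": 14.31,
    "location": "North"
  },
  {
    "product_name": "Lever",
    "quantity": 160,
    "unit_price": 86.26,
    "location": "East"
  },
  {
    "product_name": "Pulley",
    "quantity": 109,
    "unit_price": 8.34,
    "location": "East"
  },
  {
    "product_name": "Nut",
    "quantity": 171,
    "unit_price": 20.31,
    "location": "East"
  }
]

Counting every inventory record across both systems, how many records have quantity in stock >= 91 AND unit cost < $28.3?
3

Schema mappings:
- "inventory_level" (warehouse_gamma) = "quantity" (warehouse_alpha) = quantity
- "unit_cost" (warehouse_gamma) = "unit_price" (warehouse_alpha) = unit cost

Records meeting both conditions in warehouse_gamma: 0
Records meeting both conditions in warehouse_alpha: 3

Total: 0 + 3 = 3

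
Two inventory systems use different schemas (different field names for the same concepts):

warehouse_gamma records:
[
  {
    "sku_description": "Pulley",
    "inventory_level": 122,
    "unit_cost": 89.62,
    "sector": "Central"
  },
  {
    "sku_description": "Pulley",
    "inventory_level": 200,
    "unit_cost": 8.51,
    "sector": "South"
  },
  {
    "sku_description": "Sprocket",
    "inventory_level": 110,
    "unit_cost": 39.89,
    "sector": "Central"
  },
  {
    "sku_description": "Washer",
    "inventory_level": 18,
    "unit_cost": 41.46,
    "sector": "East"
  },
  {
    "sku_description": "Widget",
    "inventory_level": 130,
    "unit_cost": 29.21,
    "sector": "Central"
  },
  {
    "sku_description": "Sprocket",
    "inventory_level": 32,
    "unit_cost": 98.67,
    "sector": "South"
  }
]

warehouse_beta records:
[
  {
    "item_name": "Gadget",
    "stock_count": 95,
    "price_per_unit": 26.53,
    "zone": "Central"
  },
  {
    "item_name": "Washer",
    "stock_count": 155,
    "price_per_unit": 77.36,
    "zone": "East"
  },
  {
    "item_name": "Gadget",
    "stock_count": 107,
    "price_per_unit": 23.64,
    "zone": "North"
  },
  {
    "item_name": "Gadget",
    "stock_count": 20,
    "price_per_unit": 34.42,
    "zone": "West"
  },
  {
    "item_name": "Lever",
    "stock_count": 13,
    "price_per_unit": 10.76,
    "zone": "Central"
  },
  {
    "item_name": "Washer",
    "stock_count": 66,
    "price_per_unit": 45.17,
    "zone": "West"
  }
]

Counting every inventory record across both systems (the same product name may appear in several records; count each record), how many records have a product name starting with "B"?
0

Schema mapping: "sku_description" (warehouse_gamma) = "item_name" (warehouse_beta) = product name

Records with product name starting with "B" in warehouse_gamma: 0
Records with product name starting with "B" in warehouse_beta: 0

Total: 0 + 0 = 0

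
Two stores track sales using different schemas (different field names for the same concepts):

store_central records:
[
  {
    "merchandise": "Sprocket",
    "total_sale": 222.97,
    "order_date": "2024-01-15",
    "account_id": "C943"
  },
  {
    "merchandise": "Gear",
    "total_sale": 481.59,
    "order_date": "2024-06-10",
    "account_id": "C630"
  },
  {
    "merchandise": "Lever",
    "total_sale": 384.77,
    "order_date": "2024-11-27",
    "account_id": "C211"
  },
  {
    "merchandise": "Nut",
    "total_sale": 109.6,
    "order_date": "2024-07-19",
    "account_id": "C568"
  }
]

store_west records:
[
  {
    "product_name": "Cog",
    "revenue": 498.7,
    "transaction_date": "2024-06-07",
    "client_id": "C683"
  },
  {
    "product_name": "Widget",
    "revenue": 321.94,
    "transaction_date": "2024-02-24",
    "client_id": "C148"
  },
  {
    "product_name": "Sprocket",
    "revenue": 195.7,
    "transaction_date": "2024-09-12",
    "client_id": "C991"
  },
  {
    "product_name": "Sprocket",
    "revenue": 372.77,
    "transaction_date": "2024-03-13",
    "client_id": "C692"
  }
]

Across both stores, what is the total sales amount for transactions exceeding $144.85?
2478.44

Schema mapping: "total_sale" (store_central) = "revenue" (store_west) = sale amount

Sum of sales > $144.85 in store_central: 1089.33
Sum of sales > $144.85 in store_west: 1389.11

Total: 1089.33 + 1389.11 = 2478.44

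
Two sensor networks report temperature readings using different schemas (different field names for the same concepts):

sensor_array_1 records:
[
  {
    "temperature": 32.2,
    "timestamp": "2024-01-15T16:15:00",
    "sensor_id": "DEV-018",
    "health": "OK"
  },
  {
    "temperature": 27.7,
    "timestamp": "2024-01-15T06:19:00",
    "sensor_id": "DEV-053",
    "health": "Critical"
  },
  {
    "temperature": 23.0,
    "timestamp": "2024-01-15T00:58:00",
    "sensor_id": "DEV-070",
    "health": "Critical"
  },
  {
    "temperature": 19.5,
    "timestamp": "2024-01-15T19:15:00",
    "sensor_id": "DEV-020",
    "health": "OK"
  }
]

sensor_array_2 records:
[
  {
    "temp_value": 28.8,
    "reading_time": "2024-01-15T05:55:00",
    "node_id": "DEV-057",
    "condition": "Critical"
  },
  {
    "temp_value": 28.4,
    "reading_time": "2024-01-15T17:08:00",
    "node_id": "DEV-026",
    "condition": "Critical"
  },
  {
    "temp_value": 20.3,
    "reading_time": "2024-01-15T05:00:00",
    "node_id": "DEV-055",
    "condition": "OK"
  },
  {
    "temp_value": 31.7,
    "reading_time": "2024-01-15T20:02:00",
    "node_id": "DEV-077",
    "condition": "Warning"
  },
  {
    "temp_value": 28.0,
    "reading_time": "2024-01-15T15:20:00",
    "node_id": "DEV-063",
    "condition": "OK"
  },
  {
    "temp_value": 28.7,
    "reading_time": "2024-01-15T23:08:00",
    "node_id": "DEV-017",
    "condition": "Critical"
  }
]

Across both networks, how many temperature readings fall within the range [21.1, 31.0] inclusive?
6

Schema mapping: "temperature" (sensor_array_1) = "temp_value" (sensor_array_2) = temperature

Readings in [21.1, 31.0] from sensor_array_1: 2
Readings in [21.1, 31.0] from sensor_array_2: 4

Total count: 2 + 4 = 6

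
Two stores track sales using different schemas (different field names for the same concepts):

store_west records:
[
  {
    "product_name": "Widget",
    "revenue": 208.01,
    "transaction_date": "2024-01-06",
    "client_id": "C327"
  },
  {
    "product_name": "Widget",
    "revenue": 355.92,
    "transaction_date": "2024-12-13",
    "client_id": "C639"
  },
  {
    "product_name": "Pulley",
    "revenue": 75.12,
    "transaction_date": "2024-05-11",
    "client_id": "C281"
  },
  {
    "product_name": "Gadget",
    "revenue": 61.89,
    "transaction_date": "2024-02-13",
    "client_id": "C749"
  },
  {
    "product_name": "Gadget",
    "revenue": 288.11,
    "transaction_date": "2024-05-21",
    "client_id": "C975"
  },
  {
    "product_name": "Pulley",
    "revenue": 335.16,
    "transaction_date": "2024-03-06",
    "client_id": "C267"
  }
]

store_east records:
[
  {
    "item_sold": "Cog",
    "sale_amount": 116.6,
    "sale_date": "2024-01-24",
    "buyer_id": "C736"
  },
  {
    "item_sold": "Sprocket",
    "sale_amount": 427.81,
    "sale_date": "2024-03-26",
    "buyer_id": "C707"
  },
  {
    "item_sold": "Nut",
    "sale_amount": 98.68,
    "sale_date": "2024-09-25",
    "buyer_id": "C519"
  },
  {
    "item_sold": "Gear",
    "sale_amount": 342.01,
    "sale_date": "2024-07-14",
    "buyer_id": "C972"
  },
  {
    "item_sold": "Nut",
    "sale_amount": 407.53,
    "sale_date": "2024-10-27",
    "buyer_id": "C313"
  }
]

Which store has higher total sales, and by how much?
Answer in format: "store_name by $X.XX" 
store_east by $68.42

Schema mapping: "revenue" (store_west) = "sale_amount" (store_east) = sale amount

Total for store_west: 1324.21
Total for store_east: 1392.63

Difference: |1324.21 - 1392.63| = 68.42
store_east has higher sales by $68.42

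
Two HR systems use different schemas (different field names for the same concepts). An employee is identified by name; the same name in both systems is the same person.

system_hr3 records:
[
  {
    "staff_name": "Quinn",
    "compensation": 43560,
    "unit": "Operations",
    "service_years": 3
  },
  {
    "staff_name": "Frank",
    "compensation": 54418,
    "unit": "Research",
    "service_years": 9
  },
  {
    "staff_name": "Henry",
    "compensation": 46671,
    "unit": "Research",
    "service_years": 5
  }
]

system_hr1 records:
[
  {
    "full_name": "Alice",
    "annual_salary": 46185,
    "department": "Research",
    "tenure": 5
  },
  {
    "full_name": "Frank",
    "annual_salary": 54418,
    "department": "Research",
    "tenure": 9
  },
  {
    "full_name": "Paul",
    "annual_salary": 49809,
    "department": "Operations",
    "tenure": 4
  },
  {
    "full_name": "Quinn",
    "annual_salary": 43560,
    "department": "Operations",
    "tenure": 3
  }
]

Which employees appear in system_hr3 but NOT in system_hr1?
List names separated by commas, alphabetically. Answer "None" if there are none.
Henry

Schema mapping: "staff_name" (system_hr3) = "full_name" (system_hr1) = employee name

Names in system_hr3: ['Frank', 'Henry', 'Quinn']
Names in system_hr1: ['Alice', 'Frank', 'Paul', 'Quinn']

In system_hr3 but not system_hr1: ['Henry']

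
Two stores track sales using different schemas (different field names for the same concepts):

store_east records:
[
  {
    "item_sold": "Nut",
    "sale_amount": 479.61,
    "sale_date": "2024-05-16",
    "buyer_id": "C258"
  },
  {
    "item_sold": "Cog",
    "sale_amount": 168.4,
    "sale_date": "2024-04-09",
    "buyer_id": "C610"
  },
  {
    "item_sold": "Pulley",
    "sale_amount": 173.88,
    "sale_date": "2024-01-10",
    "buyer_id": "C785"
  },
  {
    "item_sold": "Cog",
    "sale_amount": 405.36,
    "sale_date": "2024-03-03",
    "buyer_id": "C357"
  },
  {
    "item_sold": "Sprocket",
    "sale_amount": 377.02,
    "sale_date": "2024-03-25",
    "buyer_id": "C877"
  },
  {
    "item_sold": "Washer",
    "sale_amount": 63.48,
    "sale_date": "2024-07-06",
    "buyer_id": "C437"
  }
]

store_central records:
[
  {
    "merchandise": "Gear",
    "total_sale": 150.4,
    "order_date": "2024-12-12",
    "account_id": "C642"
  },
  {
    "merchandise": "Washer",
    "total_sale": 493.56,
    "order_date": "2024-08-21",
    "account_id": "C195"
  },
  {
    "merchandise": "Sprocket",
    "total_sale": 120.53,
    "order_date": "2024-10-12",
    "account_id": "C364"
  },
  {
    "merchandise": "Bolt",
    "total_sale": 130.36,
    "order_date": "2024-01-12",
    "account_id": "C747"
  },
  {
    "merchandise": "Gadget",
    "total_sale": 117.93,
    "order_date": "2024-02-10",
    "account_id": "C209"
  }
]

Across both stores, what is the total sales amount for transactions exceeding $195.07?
1755.55

Schema mapping: "sale_amount" (store_east) = "total_sale" (store_central) = sale amount

Sum of sales > $195.07 in store_east: 1261.99
Sum of sales > $195.07 in store_central: 493.56

Total: 1261.99 + 493.56 = 1755.55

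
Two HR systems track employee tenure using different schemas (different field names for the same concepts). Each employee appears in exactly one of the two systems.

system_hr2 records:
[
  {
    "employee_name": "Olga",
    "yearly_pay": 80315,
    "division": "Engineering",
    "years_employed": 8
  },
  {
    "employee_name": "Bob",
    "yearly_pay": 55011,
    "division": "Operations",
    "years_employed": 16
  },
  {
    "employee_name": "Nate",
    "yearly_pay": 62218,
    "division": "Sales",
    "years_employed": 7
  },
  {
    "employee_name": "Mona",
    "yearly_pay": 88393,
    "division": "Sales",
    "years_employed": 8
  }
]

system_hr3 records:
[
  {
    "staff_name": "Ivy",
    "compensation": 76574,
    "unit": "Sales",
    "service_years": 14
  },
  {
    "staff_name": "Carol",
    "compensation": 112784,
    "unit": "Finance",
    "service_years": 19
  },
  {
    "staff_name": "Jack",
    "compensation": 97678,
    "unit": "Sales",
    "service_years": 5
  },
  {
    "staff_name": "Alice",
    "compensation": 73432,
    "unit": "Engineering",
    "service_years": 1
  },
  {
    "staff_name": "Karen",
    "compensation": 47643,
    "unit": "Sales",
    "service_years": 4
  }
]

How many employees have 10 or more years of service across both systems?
3

Reconcile schemas: "years_employed" (system_hr2) = "service_years" (system_hr3) = years of service

From system_hr2: 1 employees with >= 10 years
From system_hr3: 2 employees with >= 10 years

Total: 1 + 2 = 3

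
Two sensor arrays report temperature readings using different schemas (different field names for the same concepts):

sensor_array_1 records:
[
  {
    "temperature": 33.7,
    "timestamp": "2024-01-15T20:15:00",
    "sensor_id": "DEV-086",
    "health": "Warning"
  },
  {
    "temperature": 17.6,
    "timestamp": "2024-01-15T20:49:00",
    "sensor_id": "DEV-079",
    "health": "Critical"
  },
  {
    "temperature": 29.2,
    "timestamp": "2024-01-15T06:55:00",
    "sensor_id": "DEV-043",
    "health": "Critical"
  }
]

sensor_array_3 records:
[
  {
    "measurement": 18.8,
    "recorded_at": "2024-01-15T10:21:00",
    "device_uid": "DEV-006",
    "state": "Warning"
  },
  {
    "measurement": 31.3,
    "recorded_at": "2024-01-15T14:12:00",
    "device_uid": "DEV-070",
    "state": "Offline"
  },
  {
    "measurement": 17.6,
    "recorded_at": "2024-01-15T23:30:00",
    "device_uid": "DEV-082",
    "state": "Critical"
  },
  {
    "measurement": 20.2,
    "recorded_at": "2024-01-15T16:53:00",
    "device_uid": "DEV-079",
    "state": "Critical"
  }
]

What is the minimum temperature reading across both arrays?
17.6

Schema mapping: "temperature" (sensor_array_1) = "measurement" (sensor_array_3) = temperature reading

Minimum in sensor_array_1: 17.6
Minimum in sensor_array_3: 17.6

Overall minimum: min(17.6, 17.6) = 17.6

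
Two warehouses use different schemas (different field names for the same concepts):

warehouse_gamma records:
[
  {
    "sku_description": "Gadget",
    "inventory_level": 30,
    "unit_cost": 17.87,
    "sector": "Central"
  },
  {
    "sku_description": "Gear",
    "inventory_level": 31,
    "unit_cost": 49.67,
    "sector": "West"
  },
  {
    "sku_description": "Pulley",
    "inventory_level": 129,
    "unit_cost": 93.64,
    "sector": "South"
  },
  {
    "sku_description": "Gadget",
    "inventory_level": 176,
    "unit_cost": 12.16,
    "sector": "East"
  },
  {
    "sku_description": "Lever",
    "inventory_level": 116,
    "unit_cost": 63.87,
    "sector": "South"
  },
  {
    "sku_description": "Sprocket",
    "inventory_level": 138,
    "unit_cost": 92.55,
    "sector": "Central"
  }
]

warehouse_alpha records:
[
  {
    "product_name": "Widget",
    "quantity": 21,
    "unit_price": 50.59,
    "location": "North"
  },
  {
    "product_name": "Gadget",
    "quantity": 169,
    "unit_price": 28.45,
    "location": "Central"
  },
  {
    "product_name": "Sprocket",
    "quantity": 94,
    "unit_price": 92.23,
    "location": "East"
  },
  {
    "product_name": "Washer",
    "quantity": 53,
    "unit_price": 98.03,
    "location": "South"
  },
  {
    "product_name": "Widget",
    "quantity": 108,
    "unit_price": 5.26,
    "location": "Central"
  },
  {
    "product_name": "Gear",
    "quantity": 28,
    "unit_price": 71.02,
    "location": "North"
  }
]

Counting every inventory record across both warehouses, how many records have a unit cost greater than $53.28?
6

Schema mapping: "unit_cost" (warehouse_gamma) = "unit_price" (warehouse_alpha) = unit cost

Records > $53.28 in warehouse_gamma: 3
Records > $53.28 in warehouse_alpha: 3

Total count: 3 + 3 = 6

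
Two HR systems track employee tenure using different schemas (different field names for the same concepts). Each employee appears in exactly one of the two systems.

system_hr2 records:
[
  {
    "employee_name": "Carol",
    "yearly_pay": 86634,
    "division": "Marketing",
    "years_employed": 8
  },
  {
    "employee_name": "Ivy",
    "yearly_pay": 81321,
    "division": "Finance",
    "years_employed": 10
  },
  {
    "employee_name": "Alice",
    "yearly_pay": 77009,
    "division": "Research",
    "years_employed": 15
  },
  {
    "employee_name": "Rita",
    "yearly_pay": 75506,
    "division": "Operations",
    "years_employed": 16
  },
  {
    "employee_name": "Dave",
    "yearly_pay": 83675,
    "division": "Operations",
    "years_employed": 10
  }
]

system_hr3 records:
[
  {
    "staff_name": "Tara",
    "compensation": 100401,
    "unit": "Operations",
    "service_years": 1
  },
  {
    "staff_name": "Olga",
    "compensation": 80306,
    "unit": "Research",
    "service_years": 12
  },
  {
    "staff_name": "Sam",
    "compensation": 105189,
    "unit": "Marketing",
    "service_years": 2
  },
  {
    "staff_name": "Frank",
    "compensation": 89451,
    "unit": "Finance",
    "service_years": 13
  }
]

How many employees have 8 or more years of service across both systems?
7

Reconcile schemas: "years_employed" (system_hr2) = "service_years" (system_hr3) = years of service

From system_hr2: 5 employees with >= 8 years
From system_hr3: 2 employees with >= 8 years

Total: 5 + 2 = 7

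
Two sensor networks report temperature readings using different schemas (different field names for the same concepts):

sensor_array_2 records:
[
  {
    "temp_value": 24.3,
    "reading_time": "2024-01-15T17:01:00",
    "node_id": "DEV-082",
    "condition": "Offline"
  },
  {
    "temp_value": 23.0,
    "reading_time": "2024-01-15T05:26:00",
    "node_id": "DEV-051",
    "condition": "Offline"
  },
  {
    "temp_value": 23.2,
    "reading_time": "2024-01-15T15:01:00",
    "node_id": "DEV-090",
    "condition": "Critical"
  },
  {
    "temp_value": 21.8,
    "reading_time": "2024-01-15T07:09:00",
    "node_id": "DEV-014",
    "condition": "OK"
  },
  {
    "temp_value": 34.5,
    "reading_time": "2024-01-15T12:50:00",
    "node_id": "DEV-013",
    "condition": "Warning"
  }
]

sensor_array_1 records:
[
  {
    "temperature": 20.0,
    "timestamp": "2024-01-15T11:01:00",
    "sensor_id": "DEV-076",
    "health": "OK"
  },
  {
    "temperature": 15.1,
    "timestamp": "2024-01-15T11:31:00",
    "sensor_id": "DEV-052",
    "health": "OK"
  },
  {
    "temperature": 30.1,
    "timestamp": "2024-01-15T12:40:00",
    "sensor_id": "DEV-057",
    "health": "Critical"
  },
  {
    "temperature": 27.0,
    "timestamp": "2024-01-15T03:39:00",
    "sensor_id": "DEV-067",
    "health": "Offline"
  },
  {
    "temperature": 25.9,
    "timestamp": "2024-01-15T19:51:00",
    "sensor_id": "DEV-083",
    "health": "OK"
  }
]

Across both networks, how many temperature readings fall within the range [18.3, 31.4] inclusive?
8

Schema mapping: "temp_value" (sensor_array_2) = "temperature" (sensor_array_1) = temperature

Readings in [18.3, 31.4] from sensor_array_2: 4
Readings in [18.3, 31.4] from sensor_array_1: 4

Total count: 4 + 4 = 8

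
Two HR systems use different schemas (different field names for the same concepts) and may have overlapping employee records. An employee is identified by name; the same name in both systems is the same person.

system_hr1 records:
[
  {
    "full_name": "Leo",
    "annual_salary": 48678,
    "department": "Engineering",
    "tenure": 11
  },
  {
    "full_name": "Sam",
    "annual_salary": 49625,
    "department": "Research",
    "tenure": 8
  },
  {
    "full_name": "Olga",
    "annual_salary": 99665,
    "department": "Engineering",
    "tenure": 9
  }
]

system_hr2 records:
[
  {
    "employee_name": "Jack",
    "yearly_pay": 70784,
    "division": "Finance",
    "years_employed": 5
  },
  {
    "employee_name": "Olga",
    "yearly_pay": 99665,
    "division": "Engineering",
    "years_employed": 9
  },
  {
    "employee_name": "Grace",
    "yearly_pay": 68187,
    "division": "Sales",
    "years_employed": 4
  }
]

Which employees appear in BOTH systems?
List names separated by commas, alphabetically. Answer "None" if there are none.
Olga

Schema mapping: "full_name" (system_hr1) = "employee_name" (system_hr2) = employee name

Names in system_hr1: ['Leo', 'Olga', 'Sam']
Names in system_hr2: ['Grace', 'Jack', 'Olga']

Intersection: ['Olga']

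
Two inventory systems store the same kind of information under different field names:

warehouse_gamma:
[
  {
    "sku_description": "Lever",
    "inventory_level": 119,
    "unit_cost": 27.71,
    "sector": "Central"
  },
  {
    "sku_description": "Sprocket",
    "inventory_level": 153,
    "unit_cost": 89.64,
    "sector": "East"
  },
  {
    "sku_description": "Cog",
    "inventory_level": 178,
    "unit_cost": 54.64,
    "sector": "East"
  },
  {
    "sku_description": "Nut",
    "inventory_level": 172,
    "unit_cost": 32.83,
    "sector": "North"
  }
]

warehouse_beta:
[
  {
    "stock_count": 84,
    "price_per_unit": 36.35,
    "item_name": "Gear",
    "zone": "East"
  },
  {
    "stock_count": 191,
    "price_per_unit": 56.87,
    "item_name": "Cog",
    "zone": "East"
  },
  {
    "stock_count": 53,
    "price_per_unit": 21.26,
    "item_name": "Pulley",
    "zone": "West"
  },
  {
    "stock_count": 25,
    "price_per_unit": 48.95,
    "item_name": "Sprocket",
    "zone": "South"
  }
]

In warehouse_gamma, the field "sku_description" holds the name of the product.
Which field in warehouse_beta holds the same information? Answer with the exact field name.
item_name

In warehouse_gamma, "sku_description" holds the name of the product.
The fields in warehouse_beta are: "stock_count", "price_per_unit", "item_name", "zone".
"item_name" is the match: the name refers to the same concept and its values are product-name strings (e.g. 'Cog', 'Gear').
The other fields ("stock_count", "price_per_unit", "zone") hold different kinds of data.

So "sku_description" in warehouse_gamma corresponds to "item_name" in warehouse_beta.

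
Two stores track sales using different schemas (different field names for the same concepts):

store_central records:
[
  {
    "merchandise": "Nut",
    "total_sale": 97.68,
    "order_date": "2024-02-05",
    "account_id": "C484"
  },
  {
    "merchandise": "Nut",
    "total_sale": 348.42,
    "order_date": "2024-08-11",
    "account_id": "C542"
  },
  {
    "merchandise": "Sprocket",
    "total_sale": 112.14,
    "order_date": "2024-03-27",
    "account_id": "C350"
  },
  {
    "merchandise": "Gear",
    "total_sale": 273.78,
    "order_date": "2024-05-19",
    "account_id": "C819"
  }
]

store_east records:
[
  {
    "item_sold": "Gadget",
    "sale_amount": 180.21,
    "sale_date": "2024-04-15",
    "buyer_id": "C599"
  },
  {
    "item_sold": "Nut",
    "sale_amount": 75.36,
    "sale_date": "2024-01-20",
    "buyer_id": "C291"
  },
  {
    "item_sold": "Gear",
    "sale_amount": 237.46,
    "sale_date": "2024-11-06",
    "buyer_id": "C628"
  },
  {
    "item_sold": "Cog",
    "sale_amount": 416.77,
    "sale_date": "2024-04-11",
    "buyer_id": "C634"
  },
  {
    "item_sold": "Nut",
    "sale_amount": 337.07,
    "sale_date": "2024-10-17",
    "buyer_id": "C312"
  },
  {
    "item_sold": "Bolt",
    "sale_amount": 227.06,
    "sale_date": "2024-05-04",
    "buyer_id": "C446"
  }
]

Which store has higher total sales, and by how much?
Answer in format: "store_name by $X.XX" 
store_east by $641.91

Schema mapping: "total_sale" (store_central) = "sale_amount" (store_east) = sale amount

Total for store_central: 832.02
Total for store_east: 1473.93

Difference: |832.02 - 1473.93| = 641.91
store_east has higher sales by $641.91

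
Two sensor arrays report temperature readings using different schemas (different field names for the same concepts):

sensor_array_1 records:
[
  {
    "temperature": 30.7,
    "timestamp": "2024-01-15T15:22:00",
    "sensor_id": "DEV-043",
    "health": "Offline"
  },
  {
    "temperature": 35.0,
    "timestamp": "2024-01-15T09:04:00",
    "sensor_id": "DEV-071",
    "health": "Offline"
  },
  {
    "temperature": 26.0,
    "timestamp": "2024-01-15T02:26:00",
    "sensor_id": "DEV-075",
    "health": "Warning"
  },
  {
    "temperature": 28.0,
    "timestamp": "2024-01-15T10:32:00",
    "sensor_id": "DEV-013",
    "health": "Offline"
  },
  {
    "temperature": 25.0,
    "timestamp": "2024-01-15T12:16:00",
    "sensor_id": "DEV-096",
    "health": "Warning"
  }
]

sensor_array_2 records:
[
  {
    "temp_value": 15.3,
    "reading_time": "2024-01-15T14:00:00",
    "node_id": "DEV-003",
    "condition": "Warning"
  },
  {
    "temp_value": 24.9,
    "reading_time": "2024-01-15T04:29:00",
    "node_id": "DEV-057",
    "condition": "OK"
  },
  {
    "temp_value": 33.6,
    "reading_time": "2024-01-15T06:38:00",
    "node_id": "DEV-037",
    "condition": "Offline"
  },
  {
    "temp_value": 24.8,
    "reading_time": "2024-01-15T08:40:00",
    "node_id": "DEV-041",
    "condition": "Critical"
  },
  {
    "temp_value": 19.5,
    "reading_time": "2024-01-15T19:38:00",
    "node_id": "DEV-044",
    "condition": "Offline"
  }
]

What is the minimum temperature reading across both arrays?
15.3

Schema mapping: "temperature" (sensor_array_1) = "temp_value" (sensor_array_2) = temperature reading

Minimum in sensor_array_1: 25.0
Minimum in sensor_array_2: 15.3

Overall minimum: min(25.0, 15.3) = 15.3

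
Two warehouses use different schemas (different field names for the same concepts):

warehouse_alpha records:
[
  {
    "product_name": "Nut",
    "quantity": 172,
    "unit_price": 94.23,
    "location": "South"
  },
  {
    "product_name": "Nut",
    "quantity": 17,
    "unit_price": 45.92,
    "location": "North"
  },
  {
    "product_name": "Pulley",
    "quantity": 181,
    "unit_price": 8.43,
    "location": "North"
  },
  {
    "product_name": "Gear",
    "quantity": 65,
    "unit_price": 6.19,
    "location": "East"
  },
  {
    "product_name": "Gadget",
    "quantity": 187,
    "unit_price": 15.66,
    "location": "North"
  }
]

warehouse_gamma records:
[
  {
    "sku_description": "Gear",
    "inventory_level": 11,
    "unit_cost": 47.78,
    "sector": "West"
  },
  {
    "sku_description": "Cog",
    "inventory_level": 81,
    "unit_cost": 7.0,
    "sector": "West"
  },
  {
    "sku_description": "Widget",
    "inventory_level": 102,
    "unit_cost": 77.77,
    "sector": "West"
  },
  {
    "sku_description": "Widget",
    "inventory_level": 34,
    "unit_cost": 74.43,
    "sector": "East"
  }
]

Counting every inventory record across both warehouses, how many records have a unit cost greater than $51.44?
3

Schema mapping: "unit_price" (warehouse_alpha) = "unit_cost" (warehouse_gamma) = unit cost

Records > $51.44 in warehouse_alpha: 1
Records > $51.44 in warehouse_gamma: 2

Total count: 1 + 2 = 3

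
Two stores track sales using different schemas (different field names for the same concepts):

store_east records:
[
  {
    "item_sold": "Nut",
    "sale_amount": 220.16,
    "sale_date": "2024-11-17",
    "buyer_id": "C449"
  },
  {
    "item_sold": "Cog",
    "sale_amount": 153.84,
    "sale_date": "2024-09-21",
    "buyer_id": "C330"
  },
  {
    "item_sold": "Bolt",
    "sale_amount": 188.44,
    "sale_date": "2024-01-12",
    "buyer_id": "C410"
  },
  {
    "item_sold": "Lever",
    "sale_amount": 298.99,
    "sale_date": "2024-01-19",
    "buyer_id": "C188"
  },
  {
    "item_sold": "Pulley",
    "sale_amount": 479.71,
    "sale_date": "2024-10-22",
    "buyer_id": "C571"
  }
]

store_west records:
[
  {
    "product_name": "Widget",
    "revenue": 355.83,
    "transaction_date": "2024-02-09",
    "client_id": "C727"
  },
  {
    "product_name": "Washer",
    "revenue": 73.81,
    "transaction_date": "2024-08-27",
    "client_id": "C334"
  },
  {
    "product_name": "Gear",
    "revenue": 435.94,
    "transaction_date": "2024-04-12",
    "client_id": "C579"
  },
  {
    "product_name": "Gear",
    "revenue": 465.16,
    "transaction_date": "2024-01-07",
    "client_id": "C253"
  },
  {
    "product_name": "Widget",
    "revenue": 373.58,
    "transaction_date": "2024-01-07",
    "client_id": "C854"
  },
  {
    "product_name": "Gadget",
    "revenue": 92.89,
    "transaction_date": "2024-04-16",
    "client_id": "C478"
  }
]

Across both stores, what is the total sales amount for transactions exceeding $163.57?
2817.81

Schema mapping: "sale_amount" (store_east) = "revenue" (store_west) = sale amount

Sum of sales > $163.57 in store_east: 1187.3
Sum of sales > $163.57 in store_west: 1630.51

Total: 1187.3 + 1630.51 = 2817.81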